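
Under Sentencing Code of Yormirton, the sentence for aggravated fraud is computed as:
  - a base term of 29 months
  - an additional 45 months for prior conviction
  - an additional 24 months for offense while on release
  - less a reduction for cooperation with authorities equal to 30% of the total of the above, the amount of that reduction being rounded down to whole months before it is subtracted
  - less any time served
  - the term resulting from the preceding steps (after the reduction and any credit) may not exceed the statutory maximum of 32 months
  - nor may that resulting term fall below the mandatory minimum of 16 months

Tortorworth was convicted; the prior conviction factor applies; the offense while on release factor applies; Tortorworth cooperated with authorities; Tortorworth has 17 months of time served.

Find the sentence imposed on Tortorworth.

32 months

Prior conviction enhancement: +45 months
Offense while on release enhancement: +24 months
Adjusted term: 29 months + 45 months + 24 months = 98 months
Cooperation with authorities reduction: 30% of 98 months = 29 months (rounded down)
After reduction: 98 − 29 = 69 months
Less time served: 69 months − 17 months = 52 months
Cap at 32 months: 52 months exceeds the cap → 32 months
Minimum 16 months: 32 months meets the minimum, no increase.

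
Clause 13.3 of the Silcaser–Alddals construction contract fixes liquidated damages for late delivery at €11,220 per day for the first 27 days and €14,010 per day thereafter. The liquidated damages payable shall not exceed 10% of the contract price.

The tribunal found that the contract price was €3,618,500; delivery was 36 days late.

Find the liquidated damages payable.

Liquidated damages: €361,850

First 27 days: 27 × €11,220 = €302,940
Remaining days: (36 − 27) × €14,010 = €126,090
Accrued per-day damages: €302,940 + €126,090 = €429,030
Cap: 10% of €3,618,500 = €361,850
Cap at €361,850: €429,030 exceeds the cap → €361,850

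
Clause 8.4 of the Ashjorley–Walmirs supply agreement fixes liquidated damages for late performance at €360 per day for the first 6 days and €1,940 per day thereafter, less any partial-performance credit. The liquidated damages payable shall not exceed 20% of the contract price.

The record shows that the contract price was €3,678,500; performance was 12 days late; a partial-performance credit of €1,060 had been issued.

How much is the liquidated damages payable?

€12,740

First 6 days: 6 × €360 = €2,160
Remaining days: (12 − 6) × €1,940 = €11,640
Accrued per-day damages: €2,160 + €11,640 = €13,800
Less partial-performance credit: €13,800 − €1,060 = €12,740
Cap: 20% of €3,678,500 = €735,700
Cap at €735,700: €12,740 is within the cap, no reduction.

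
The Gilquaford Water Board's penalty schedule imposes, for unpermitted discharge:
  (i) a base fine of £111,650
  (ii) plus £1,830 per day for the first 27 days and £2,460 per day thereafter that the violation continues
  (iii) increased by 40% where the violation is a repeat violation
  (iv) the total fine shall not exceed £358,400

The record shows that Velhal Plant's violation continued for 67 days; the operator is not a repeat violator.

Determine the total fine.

First 27 days: 27 × £1,830 = £49,410
Remaining days: (67 − 27) × £2,460 = £98,400
Per-day component: £49,410 + £98,400 = £147,810
Base plus per-day: £111,650 + £147,810 = £259,460
The operator is not a repeat violator: no 40% increase.
Cap at £358,400: £259,460 is within the cap, no reduction.

Civil penalty: £259,460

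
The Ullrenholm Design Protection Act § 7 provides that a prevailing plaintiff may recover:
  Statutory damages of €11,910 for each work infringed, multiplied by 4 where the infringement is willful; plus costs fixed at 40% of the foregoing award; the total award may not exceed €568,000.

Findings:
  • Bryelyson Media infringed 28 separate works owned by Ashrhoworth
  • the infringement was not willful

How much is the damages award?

€466,872

Statutory damages: 28 × €11,910 = €333,480
Infringement not willful: no ×4 enhancement.
Costs: 40% of €333,480 = €133,392
Award plus costs: €333,480 + €133,392 = €466,872
Cap at €568,000: €466,872 is within the cap, no reduction.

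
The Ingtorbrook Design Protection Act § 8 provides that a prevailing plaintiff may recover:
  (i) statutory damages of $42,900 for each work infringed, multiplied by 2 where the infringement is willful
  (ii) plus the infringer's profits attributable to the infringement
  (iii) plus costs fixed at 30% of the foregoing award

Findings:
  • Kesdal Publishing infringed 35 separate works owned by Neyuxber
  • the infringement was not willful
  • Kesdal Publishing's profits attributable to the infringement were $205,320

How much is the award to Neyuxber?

Statutory damages: 35 × $42,900 = $1,501,500
Infringement not willful: no ×2 enhancement.
Combined award: $1,501,500 + $205,320 = $1,706,820
Costs: 30% of $1,706,820 = $512,046
Award plus costs: $1,706,820 + $512,046 = $2,218,866

$2,218,866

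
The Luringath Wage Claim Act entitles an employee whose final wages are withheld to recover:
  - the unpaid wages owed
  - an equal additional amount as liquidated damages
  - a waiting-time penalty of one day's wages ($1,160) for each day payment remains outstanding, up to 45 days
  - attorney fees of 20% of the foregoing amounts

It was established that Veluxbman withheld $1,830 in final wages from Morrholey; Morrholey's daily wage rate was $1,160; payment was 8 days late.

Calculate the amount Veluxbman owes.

Liquidated damages (equal amount): $1,830
Penalty days: min(8, 45) = 8
Waiting-time penalty: 8 × $1,160 = $9,280
Subtotal: $1,830 + $1,830 + $9,280 = $12,940
Attorney fees: 20% of $12,940 = $2,588
Total award: $12,940 + $2,588 = $15,528

$15,528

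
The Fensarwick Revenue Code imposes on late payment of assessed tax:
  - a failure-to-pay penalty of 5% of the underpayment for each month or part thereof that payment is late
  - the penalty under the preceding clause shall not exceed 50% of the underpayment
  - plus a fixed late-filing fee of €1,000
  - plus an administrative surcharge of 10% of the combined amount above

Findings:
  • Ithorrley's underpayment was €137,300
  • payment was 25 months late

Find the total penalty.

€76,615

Accrued rate: 5% × 25 = 125%, capped at 50% → 50%
Failure-to-pay penalty: 50% of €137,300 = €68,650
Penalty before surcharge: €68,650 + €1,000 = €69,650
Administrative surcharge: 10% of €69,650 = €6,965
Total penalty: €69,650 + €6,965 = €76,615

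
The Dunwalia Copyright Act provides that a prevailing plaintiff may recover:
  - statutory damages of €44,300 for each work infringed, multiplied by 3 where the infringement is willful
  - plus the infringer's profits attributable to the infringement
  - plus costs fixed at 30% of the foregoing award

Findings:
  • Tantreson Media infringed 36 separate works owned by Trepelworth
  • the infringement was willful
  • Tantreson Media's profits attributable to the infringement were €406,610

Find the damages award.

Statutory damages: 36 × €44,300 = €1,594,800
Trebled: 3 × €1,594,800 = €4,784,400
Combined award: €4,784,400 + €406,610 = €5,191,010
Costs: 30% of €5,191,010 = €1,557,303
Award plus costs: €5,191,010 + €1,557,303 = €6,748,313

€6,748,313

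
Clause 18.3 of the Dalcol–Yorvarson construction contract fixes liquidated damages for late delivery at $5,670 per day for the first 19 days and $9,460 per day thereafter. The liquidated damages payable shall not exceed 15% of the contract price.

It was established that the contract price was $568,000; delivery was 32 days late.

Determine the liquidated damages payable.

First 19 days: 19 × $5,670 = $107,730
Remaining days: (32 − 19) × $9,460 = $122,980
Accrued per-day damages: $107,730 + $122,980 = $230,710
Cap: 15% of $568,000 = $85,200
Cap at $85,200: $230,710 exceeds the cap → $85,200

$85,200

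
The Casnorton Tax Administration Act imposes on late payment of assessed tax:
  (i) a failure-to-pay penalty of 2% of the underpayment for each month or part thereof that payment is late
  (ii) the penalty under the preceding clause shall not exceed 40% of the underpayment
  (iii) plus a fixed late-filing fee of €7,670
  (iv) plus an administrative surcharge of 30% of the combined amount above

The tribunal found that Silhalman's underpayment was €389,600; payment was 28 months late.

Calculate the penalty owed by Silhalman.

Accrued rate: 2% × 28 = 56%, capped at 40% → 40%
Failure-to-pay penalty: 40% of €389,600 = €155,840
Penalty before surcharge: €155,840 + €7,670 = €163,510
Administrative surcharge: 30% of €163,510 = €49,053
Total penalty: €163,510 + €49,053 = €212,563

Penalty: €212,563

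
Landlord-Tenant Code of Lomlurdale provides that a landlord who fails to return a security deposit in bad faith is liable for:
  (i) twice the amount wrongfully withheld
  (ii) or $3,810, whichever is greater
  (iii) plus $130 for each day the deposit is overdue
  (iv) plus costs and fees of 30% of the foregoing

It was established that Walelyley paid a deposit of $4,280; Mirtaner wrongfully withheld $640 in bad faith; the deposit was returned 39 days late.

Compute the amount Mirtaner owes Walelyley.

$11,544

Doubled: 2 × $640 = $1,280
Minimum $3,810: $1,280 is below the minimum → $3,810
Late-return penalty: 39 × $130 = $5,070
Damages plus late penalty: $3,810 + $5,070 = $8,880
Costs and fees: 30% of $8,880 = $2,664
Total recovery: $8,880 + $2,664 = $11,544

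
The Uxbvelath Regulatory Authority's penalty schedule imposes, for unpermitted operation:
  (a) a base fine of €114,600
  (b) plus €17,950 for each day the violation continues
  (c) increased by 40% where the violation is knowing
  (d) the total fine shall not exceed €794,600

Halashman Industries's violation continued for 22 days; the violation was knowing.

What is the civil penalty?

€713,300

Per-day component: 22 × €17,950 = €394,900
Base plus per-day: €114,600 + €394,900 = €509,500
Enhancement: 40% of €509,500 = €203,800
Enhanced fine: €509,500 + €203,800 = €713,300
Cap at €794,600: €713,300 is within the cap, no reduction.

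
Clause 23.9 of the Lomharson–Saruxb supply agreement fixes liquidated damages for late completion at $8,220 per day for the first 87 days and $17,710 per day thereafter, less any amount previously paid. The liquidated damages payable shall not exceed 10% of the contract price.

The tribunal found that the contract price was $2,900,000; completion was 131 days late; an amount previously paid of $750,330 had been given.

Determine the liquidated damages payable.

Liquidated damages: $290,000

First 87 days: 87 × $8,220 = $715,140
Remaining days: (131 − 87) × $17,710 = $779,240
Accrued per-day damages: $715,140 + $779,240 = $1,494,380
Less amount previously paid: $1,494,380 − $750,330 = $744,050
Cap: 10% of $2,900,000 = $290,000
Cap at $290,000: $744,050 exceeds the cap → $290,000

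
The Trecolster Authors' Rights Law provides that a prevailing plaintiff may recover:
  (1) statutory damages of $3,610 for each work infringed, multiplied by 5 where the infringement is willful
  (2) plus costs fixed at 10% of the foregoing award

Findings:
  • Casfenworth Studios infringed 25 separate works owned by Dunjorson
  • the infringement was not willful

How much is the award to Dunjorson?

$99,275

Statutory damages: 25 × $3,610 = $90,250
Infringement not willful: no ×5 enhancement.
Costs: 10% of $90,250 = $9,025
Award plus costs: $90,250 + $9,025 = $99,275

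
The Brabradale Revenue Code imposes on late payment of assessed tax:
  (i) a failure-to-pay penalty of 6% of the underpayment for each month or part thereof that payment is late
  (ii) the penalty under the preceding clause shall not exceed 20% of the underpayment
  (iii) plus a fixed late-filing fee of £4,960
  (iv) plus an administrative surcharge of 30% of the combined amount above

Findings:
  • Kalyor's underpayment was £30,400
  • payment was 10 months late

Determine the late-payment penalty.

£14,352

Accrued rate: 6% × 10 = 60%, capped at 20% → 20%
Failure-to-pay penalty: 20% of £30,400 = £6,080
Penalty before surcharge: £6,080 + £4,960 = £11,040
Administrative surcharge: 30% of £11,040 = £3,312
Total penalty: £11,040 + £3,312 = £14,352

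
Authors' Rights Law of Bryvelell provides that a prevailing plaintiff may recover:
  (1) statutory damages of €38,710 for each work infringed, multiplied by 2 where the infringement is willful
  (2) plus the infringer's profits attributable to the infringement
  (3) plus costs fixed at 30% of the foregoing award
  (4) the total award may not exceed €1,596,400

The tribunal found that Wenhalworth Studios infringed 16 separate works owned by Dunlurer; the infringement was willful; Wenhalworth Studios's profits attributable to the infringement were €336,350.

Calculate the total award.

€1,596,400

Statutory damages: 16 × €38,710 = €619,360
Doubled: 2 × €619,360 = €1,238,720
Combined award: €1,238,720 + €336,350 = €1,575,070
Costs: 30% of €1,575,070 = €472,521
Award plus costs: €1,575,070 + €472,521 = €2,047,591
Cap at €1,596,400: €2,047,591 exceeds the cap → €1,596,400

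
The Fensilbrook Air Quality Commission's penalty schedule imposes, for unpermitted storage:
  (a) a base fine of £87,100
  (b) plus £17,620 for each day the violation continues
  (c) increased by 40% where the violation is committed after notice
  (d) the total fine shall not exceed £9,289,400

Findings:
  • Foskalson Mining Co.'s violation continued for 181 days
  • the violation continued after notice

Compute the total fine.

£4,586,848

Per-day component: 181 × £17,620 = £3,189,220
Base plus per-day: £87,100 + £3,189,220 = £3,276,320
Enhancement: 40% of £3,276,320 = £1,310,528
Enhanced fine: £3,276,320 + £1,310,528 = £4,586,848
Cap at £9,289,400: £4,586,848 is within the cap, no reduction.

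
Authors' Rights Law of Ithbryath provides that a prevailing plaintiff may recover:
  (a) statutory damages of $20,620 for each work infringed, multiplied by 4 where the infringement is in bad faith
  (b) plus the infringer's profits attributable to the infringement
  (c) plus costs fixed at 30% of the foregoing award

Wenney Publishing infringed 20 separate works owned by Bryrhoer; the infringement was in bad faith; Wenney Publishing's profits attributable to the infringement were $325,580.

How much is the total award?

Statutory damages: 20 × $20,620 = $412,400
Multiplied by 4: 4 × $412,400 = $1,649,600
Combined award: $1,649,600 + $325,580 = $1,975,180
Costs: 30% of $1,975,180 = $592,554
Award plus costs: $1,975,180 + $592,554 = $2,567,734

$2,567,734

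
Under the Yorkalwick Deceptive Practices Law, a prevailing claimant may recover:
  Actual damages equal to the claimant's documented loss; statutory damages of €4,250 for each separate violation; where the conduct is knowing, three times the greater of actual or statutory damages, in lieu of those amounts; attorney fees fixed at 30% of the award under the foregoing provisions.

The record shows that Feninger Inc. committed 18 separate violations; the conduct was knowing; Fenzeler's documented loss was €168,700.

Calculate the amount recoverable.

Statutory damages: 18 × €4,250 = €76,500
Greater of actual damages (€168,700) or statutory damages (€76,500): €168,700
Trebled: 3 × €168,700 = €506,100
Attorney fees: 30% of €506,100 = €151,830
Total recovery: €506,100 + €151,830 = €657,930

€657,930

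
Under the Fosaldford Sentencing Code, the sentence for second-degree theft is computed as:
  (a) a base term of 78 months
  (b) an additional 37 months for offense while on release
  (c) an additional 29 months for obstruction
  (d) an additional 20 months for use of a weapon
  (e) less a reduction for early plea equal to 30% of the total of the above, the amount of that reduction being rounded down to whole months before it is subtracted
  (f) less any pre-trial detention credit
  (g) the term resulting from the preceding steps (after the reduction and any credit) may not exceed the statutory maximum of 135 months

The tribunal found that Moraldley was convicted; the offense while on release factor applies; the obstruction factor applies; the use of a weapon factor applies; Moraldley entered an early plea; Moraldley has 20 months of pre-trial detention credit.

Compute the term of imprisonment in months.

95 months

Offense while on release enhancement: +37 months
Obstruction enhancement: +29 months
Use of a weapon enhancement: +20 months
Adjusted term: 78 months + 37 months + 29 months + 20 months = 164 months
Early plea reduction: 30% of 164 months = 49 months (rounded down)
After reduction: 164 − 49 = 115 months
Less pre-trial detention credit: 115 months − 20 months = 95 months
Cap at 135 months: 95 months is within the cap, no reduction.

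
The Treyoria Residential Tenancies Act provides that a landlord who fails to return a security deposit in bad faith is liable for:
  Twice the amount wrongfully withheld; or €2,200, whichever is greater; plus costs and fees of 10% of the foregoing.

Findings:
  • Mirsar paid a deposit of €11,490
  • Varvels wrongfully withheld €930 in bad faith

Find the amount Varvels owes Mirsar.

€2,420

Doubled: 2 × €930 = €1,860
Minimum €2,200: €1,860 is below the minimum → €2,200
Costs and fees: 10% of €2,200 = €220
Total recovery: €2,200 + €220 = €2,420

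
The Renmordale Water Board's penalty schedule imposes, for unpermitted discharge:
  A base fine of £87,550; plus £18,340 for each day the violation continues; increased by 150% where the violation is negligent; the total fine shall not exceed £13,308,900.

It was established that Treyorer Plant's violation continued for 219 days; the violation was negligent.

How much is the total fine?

Per-day component: 219 × £18,340 = £4,016,460
Base plus per-day: £87,550 + £4,016,460 = £4,104,010
Enhancement: 150% of £4,104,010 = £6,156,015
Enhanced fine: £4,104,010 + £6,156,015 = £10,260,025
Cap at £13,308,900: £10,260,025 is within the cap, no reduction.

£10,260,025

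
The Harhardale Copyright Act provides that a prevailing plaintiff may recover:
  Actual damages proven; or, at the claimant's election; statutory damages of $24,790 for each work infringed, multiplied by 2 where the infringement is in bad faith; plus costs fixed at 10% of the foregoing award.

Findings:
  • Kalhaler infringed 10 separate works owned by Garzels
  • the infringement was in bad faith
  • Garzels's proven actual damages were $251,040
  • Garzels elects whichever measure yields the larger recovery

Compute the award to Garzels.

Statutory damages: 10 × $24,790 = $247,900
Doubled: 2 × $247,900 = $495,800
Greater of actual damages ($251,040) or enhanced statutory damages ($495,800): $495,800
Costs: 10% of $495,800 = $49,580
Award plus costs: $495,800 + $49,580 = $545,380

$545,380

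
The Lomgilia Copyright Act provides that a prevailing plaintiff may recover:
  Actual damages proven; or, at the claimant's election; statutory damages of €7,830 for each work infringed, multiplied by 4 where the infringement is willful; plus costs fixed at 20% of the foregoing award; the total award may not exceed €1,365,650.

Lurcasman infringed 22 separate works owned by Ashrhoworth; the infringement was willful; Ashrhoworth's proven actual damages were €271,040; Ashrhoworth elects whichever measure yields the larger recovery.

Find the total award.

Statutory damages: 22 × €7,830 = €172,260
Multiplied by 4: 4 × €172,260 = €689,040
Greater of actual damages (€271,040) or enhanced statutory damages (€689,040): €689,040
Costs: 20% of €689,040 = €137,808
Award plus costs: €689,040 + €137,808 = €826,848
Cap at €1,365,650: €826,848 is within the cap, no reduction.

Award: €826,848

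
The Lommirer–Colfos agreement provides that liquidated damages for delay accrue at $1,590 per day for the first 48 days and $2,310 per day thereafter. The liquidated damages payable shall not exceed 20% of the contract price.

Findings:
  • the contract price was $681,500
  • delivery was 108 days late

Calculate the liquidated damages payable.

First 48 days: 48 × $1,590 = $76,320
Remaining days: (108 − 48) × $2,310 = $138,600
Accrued per-day damages: $76,320 + $138,600 = $214,920
Cap: 20% of $681,500 = $136,300
Cap at $136,300: $214,920 exceeds the cap → $136,300

$136,300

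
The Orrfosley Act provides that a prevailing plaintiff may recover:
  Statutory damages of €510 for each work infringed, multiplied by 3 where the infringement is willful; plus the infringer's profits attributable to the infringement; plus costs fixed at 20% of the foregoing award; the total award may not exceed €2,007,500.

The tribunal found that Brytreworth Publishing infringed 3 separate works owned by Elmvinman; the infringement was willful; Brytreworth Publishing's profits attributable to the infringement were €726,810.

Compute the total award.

€877,680

Statutory damages: 3 × €510 = €1,530
Trebled: 3 × €1,530 = €4,590
Combined award: €4,590 + €726,810 = €731,400
Costs: 20% of €731,400 = €146,280
Award plus costs: €731,400 + €146,280 = €877,680
Cap at €2,007,500: €877,680 is within the cap, no reduction.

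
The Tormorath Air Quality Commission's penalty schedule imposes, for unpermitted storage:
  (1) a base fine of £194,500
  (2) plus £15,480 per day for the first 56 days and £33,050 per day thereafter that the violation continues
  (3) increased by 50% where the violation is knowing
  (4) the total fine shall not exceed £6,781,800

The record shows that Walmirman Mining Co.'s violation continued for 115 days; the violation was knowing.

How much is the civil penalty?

£4,516,995

First 56 days: 56 × £15,480 = £866,880
Remaining days: (115 − 56) × £33,050 = £1,949,950
Per-day component: £866,880 + £1,949,950 = £2,816,830
Base plus per-day: £194,500 + £2,816,830 = £3,011,330
Enhancement: 50% of £3,011,330 = £1,505,665
Enhanced fine: £3,011,330 + £1,505,665 = £4,516,995
Cap at £6,781,800: £4,516,995 is within the cap, no reduction.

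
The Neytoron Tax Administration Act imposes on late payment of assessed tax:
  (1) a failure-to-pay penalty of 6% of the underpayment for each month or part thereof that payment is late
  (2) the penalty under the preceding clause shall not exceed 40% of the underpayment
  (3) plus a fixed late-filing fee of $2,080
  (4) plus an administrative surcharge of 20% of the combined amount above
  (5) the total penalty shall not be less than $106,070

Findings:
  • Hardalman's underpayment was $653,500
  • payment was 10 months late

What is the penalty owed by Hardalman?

Accrued rate: 6% × 10 = 60%, capped at 40% → 40%
Failure-to-pay penalty: 40% of $653,500 = $261,400
Penalty before surcharge: $261,400 + $2,080 = $263,480
Administrative surcharge: 20% of $263,480 = $52,696
Total penalty: $263,480 + $52,696 = $316,176
Minimum $106,070: $316,176 meets the minimum, no increase.

$316,176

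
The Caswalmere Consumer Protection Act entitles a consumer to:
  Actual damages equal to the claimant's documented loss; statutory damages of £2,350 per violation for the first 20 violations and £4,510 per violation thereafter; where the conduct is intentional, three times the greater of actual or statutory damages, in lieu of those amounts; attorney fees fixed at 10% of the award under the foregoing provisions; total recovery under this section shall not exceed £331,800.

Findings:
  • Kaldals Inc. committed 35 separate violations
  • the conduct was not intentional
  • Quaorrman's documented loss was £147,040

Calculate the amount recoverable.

£287,859

First 20 violations: 20 × £2,350 = £47,000
Remaining violations: (35 − 20) × £4,510 = £67,650
Statutory damages: £47,000 + £67,650 = £114,650
Conduct not intentional: the in-lieu enhancement does not apply.
Actual plus statutory damages: £147,040 + £114,650 = £261,690
Attorney fees: 10% of £261,690 = £26,169
Total before cap: £261,690 + £26,169 = £287,859
Cap at £331,800: £287,859 is within the cap, no reduction.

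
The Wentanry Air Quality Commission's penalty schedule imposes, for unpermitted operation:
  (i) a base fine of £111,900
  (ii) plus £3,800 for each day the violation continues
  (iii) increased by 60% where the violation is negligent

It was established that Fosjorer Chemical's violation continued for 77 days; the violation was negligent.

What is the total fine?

Civil penalty: £647,200

Per-day component: 77 × £3,800 = £292,600
Base plus per-day: £111,900 + £292,600 = £404,500
Enhancement: 60% of £404,500 = £242,700
Enhanced fine: £404,500 + £242,700 = £647,200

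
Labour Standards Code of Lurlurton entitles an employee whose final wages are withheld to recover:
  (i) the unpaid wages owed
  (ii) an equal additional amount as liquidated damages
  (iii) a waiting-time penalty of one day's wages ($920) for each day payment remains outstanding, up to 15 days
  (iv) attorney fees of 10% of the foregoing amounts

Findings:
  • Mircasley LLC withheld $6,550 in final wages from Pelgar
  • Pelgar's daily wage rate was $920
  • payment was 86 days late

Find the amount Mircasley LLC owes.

$29,590

Liquidated damages (equal amount): $6,550
Penalty days: min(86, 15) = 15
Waiting-time penalty: 15 × $920 = $13,800
Subtotal: $6,550 + $6,550 + $13,800 = $26,900
Attorney fees: 10% of $26,900 = $2,690
Total award: $26,900 + $2,690 = $29,590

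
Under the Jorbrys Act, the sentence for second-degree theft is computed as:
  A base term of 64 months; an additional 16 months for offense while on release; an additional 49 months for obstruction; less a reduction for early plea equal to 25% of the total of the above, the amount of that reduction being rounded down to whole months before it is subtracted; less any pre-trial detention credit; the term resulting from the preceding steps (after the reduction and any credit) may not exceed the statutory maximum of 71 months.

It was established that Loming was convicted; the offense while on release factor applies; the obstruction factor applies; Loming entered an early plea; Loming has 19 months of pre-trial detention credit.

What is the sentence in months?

71 months

Offense while on release enhancement: +16 months
Obstruction enhancement: +49 months
Adjusted term: 64 months + 16 months + 49 months = 129 months
Early plea reduction: 25% of 129 months = 32 months (rounded down)
After reduction: 129 − 32 = 97 months
Less pre-trial detention credit: 97 months − 19 months = 78 months
Cap at 71 months: 78 months exceeds the cap → 71 months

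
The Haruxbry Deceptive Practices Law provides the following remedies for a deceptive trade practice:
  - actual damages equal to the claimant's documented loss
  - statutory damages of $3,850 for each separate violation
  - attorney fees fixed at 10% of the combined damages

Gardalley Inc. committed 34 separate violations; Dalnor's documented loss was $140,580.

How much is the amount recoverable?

$298,628

Statutory damages: 34 × $3,850 = $130,900
Combined damages: $140,580 + $130,900 = $271,480
Attorney fees: 10% of $271,480 = $27,148
Total recovery: $271,480 + $27,148 = $298,628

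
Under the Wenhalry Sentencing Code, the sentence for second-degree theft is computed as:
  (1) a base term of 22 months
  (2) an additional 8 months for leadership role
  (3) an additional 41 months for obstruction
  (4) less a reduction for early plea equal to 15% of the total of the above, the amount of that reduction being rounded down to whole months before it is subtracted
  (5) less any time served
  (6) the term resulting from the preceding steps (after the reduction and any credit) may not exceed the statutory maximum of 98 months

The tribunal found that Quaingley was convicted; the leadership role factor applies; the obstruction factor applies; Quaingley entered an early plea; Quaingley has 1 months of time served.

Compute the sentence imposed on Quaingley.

60 months

Leadership role enhancement: +8 months
Obstruction enhancement: +41 months
Adjusted term: 22 months + 8 months + 41 months = 71 months
Early plea reduction: 15% of 71 months = 10 months (rounded down)
After reduction: 71 − 10 = 61 months
Less time served: 61 months − 1 months = 60 months
Cap at 98 months: 60 months is within the cap, no reduction.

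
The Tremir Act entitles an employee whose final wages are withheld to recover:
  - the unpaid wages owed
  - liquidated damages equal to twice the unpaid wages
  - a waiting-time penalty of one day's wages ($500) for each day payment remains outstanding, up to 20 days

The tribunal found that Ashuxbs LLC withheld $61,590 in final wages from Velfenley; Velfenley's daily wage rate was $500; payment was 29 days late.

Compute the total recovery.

Doubled: 2 × $61,590 = $123,180
Penalty days: min(29, 20) = 20
Waiting-time penalty: 20 × $500 = $10,000
Total award: $61,590 + $123,180 + $10,000 = $194,770

$194,770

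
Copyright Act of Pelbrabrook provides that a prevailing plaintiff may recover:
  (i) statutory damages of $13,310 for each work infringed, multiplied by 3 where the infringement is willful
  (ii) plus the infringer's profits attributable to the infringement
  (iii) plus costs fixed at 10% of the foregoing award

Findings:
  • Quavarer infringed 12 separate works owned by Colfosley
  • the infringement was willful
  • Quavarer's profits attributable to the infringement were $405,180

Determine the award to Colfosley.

Award: $972,774

Statutory damages: 12 × $13,310 = $159,720
Trebled: 3 × $159,720 = $479,160
Combined award: $479,160 + $405,180 = $884,340
Costs: 10% of $884,340 = $88,434
Award plus costs: $884,340 + $88,434 = $972,774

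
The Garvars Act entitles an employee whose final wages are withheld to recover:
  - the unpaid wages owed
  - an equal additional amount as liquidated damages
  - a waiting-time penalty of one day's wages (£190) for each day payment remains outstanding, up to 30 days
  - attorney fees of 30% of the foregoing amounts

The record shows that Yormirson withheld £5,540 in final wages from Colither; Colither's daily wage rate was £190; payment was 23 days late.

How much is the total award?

Liquidated damages (equal amount): £5,540
Penalty days: min(23, 30) = 23
Waiting-time penalty: 23 × £190 = £4,370
Subtotal: £5,540 + £5,540 + £4,370 = £15,450
Attorney fees: 30% of £15,450 = £4,635
Total award: £15,450 + £4,635 = £20,085

£20,085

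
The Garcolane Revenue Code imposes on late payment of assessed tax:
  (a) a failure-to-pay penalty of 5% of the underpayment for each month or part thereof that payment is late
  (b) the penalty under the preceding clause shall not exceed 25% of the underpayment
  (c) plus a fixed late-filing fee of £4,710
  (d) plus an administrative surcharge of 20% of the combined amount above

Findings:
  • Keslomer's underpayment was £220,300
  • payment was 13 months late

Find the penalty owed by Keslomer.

Accrued rate: 5% × 13 = 65%, capped at 25% → 25%
Failure-to-pay penalty: 25% of £220,300 = £55,075
Penalty before surcharge: £55,075 + £4,710 = £59,785
Administrative surcharge: 20% of £59,785 = £11,957
Total penalty: £59,785 + £11,957 = £71,742

£71,742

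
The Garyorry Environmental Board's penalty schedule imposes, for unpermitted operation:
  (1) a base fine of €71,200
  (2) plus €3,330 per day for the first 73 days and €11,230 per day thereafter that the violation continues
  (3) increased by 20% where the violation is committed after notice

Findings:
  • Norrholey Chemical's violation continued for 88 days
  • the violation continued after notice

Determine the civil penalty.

€579,288

First 73 days: 73 × €3,330 = €243,090
Remaining days: (88 − 73) × €11,230 = €168,450
Per-day component: €243,090 + €168,450 = €411,540
Base plus per-day: €71,200 + €411,540 = €482,740
Enhancement: 20% of €482,740 = €96,548
Enhanced fine: €482,740 + €96,548 = €579,288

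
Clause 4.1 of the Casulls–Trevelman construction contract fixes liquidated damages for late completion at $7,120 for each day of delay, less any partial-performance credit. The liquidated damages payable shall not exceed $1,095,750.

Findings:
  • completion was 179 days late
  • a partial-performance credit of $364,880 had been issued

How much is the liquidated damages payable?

Per-day damages: 179 × $7,120 = $1,274,480
Less partial-performance credit: $1,274,480 − $364,880 = $909,600
Cap at $1,095,750: $909,600 is within the cap, no reduction.

$909,600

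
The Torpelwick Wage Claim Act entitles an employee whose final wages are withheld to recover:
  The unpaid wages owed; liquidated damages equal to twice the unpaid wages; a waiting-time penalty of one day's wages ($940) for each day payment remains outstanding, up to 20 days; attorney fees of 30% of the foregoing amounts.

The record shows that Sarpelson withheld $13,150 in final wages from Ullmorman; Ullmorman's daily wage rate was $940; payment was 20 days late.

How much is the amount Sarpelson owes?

$75,725

Doubled: 2 × $13,150 = $26,300
Penalty days: min(20, 20) = 20
Waiting-time penalty: 20 × $940 = $18,800
Subtotal: $13,150 + $26,300 + $18,800 = $58,250
Attorney fees: 30% of $58,250 = $17,475
Total award: $58,250 + $17,475 = $75,725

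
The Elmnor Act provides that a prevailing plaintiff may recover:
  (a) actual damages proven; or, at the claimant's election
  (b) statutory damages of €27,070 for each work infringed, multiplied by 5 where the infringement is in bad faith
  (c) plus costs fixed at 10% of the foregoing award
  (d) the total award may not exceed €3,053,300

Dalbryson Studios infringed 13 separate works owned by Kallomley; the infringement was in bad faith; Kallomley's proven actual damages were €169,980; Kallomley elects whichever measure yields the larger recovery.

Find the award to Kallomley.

Award: €1,935,505

Statutory damages: 13 × €27,070 = €351,910
Multiplied by 5: 5 × €351,910 = €1,759,550
Greater of actual damages (€169,980) or enhanced statutory damages (€1,759,550): €1,759,550
Costs: 10% of €1,759,550 = €175,955
Award plus costs: €1,759,550 + €175,955 = €1,935,505
Cap at €3,053,300: €1,935,505 is within the cap, no reduction.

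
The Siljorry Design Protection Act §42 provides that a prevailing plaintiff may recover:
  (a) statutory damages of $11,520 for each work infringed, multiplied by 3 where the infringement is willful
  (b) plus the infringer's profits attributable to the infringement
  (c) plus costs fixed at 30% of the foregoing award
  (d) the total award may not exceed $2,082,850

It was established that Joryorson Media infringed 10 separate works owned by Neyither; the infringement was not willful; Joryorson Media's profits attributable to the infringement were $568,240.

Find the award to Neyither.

$888,472

Statutory damages: 10 × $11,520 = $115,200
Infringement not willful: no ×3 enhancement.
Combined award: $115,200 + $568,240 = $683,440
Costs: 30% of $683,440 = $205,032
Award plus costs: $683,440 + $205,032 = $888,472
Cap at $2,082,850: $888,472 is within the cap, no reduction.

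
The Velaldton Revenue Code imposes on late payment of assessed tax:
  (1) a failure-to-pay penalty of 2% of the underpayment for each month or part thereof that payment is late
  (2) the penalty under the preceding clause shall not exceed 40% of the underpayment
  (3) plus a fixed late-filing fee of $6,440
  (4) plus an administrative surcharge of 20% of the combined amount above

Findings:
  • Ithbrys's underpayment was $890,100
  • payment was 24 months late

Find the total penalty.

Accrued rate: 2% × 24 = 48%, capped at 40% → 40%
Failure-to-pay penalty: 40% of $890,100 = $356,040
Penalty before surcharge: $356,040 + $6,440 = $362,480
Administrative surcharge: 20% of $362,480 = $72,496
Total penalty: $362,480 + $72,496 = $434,976

$434,976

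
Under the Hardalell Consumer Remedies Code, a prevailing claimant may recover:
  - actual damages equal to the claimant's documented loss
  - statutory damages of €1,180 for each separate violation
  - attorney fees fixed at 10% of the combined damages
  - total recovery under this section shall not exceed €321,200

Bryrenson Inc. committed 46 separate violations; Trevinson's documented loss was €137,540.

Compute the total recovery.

Statutory damages: 46 × €1,180 = €54,280
Combined damages: €137,540 + €54,280 = €191,820
Attorney fees: 10% of €191,820 = €19,182
Total before cap: €191,820 + €19,182 = €211,002
Cap at €321,200: €211,002 is within the cap, no reduction.

€211,002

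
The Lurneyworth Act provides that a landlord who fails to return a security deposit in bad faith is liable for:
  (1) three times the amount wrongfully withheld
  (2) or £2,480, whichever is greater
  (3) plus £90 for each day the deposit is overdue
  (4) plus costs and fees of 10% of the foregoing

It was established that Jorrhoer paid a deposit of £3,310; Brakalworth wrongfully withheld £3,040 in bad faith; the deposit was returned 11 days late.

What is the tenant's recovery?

Trebled: 3 × £3,040 = £9,120
Minimum £2,480: £9,120 meets the minimum, no increase.
Late-return penalty: 11 × £90 = £990
Damages plus late penalty: £9,120 + £990 = £10,110
Costs and fees: 10% of £10,110 = £1,011
Total recovery: £10,110 + £1,011 = £11,121

£11,121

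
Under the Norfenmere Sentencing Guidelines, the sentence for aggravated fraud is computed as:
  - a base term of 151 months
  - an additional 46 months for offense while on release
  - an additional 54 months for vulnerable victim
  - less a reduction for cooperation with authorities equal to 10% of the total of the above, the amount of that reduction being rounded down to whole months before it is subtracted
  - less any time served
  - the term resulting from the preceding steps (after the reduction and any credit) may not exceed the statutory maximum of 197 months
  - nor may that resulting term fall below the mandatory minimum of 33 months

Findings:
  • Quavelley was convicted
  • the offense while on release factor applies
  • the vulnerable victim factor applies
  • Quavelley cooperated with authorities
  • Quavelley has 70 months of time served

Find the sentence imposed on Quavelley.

Offense while on release enhancement: +46 months
Vulnerable victim enhancement: +54 months
Adjusted term: 151 months + 46 months + 54 months = 251 months
Cooperation with authorities reduction: 10% of 251 months = 25 months (rounded down)
After reduction: 251 − 25 = 226 months
Less time served: 226 months − 70 months = 156 months
Cap at 197 months: 156 months is within the cap, no reduction.
Minimum 33 months: 156 months meets the minimum, no increase.

156 months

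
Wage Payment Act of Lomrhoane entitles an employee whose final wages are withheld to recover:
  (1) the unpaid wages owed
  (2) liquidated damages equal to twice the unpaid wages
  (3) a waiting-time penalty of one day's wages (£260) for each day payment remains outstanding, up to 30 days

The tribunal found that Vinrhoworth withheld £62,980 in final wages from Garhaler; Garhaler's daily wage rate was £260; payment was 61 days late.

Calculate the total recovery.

£196,740

Doubled: 2 × £62,980 = £125,960
Penalty days: min(61, 30) = 30
Waiting-time penalty: 30 × £260 = £7,800
Total award: £62,980 + £125,960 + £7,800 = £196,740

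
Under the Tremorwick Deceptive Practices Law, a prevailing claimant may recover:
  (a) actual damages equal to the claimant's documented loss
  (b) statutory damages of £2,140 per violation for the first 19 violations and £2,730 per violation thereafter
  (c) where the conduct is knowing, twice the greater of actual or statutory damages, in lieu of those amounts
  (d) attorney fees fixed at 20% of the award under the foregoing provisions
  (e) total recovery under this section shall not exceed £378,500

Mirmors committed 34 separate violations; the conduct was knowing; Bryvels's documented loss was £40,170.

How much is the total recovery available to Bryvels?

First 19 violations: 19 × £2,140 = £40,660
Remaining violations: (34 − 19) × £2,730 = £40,950
Statutory damages: £40,660 + £40,950 = £81,610
Greater of actual damages (£40,170) or statutory damages (£81,610): £81,610
Doubled: 2 × £81,610 = £163,220
Attorney fees: 20% of £163,220 = £32,644
Total before cap: £163,220 + £32,644 = £195,864
Cap at £378,500: £195,864 is within the cap, no reduction.

Total recovery: £195,864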